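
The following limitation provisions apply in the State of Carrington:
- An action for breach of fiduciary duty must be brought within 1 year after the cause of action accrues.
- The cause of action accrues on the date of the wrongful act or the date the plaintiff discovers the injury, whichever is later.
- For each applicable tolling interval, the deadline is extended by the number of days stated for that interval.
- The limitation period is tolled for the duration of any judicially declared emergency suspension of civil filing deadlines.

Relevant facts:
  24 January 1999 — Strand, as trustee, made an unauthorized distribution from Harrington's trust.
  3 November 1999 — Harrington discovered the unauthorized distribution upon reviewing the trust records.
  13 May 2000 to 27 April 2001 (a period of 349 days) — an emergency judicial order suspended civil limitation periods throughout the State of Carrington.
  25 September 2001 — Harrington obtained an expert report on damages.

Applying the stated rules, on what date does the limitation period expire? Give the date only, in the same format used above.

18 October 2001

The claim accrued on 3 November 1999 — the later of the 24 January 1999 act and the 3 November 1999 discovery.
1 year from 3 November 1999 is 3 November 2000.
Because the emergency suspension of filing deadlines ran from 13 May 2000 to 27 April 2001, the deadline is extended by 349 days to 18 October 2001.
None of the other events listed affects the running of the period under the stated rules.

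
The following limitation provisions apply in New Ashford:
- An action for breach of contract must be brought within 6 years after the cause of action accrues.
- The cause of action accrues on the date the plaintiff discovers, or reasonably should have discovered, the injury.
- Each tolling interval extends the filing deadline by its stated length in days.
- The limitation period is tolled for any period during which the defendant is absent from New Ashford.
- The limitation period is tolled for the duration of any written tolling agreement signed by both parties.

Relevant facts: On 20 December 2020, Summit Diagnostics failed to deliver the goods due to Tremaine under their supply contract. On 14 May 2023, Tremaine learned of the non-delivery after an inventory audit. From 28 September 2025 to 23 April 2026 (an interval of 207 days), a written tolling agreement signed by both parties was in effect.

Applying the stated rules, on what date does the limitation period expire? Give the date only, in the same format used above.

7 December 2029

The claim did not accrue until Tremaine discovered the injury on 14 May 2023; the 20 December 2020 act date does not start the clock under the stated rule.
Adding the 6 years base period to 14 May 2023 gives a deadline of 14 May 2029, before any tolling.
The written tolling agreement from 28 September 2025 to 23 April 2026 tolled the period for 207 days, extending the deadline to 7 December 2029.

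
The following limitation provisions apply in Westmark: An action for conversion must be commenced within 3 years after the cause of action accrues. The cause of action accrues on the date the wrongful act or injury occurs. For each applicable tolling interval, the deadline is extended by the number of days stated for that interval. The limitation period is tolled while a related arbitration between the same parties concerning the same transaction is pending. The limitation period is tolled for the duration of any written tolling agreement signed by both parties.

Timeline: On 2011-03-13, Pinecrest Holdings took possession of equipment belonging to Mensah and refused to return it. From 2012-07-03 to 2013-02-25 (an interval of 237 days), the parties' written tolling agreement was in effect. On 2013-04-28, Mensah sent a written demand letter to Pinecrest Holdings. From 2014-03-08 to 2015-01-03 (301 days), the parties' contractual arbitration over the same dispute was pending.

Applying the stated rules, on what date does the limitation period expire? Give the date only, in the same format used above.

2015-09-02

The cause of action accrued on 2011-03-13, the date of the act.
3 years from 2011-03-13 is 2014-03-13.
The written tolling agreement from 2012-07-03 to 2013-02-25 tolled the period for 237 days, extending the deadline to 2014-11-05.
The period was tolled for 301 days by the pending related arbitration (2014-03-08 to 2015-01-03), pushing the deadline to 2015-09-02.
The other events in the timeline have no effect on the limitation period under the stated rules.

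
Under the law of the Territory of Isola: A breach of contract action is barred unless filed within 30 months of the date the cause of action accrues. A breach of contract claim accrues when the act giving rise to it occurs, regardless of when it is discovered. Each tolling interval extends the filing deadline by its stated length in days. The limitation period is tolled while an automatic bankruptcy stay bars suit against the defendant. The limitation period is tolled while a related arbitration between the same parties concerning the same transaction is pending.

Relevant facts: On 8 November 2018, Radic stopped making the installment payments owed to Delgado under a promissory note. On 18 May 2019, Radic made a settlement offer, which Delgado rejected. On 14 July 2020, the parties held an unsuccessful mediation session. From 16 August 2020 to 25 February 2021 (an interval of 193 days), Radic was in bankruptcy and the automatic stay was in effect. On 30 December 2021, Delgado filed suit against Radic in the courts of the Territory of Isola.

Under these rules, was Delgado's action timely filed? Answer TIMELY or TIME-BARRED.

The claim accrued on 8 November 2018, when the wrongful act occurred.
30 months from 8 November 2018 is 8 May 2021.
Because the automatic bankruptcy stay ran from 16 August 2020 to 25 February 2021, the deadline is extended by 193 days to 17 November 2021.
The other events in the timeline have no effect on the limitation period under the stated rules.
The 30 December 2021 filing falls after the 17 November 2021 deadline; the claim is time-barred.

TIME-BARRED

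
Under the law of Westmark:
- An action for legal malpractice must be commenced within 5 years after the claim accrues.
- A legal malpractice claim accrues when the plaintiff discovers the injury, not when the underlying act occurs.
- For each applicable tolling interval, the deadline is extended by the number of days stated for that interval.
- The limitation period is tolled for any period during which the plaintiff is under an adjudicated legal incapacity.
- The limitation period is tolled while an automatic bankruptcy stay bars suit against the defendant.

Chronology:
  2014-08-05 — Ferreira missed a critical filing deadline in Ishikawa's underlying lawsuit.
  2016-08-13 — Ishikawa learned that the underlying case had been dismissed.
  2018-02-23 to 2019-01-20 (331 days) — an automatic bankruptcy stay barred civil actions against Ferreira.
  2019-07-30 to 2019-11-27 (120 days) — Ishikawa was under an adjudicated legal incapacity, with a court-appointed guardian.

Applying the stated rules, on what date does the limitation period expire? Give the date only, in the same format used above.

Accrual is tied to discovery, so the period began on 2016-08-13 rather than on 2014-08-05 when the act occurred.
5 years from 2016-08-13 is 2021-08-13.
The automatic bankruptcy stay from 2018-02-23 to 2019-01-20 tolled the period for 331 days, extending the deadline to 2022-07-10.
The period was tolled for 120 days by the plaintiff's legal incapacity (2019-07-30 to 2019-11-27), pushing the deadline to 2022-11-07.

2022-11-07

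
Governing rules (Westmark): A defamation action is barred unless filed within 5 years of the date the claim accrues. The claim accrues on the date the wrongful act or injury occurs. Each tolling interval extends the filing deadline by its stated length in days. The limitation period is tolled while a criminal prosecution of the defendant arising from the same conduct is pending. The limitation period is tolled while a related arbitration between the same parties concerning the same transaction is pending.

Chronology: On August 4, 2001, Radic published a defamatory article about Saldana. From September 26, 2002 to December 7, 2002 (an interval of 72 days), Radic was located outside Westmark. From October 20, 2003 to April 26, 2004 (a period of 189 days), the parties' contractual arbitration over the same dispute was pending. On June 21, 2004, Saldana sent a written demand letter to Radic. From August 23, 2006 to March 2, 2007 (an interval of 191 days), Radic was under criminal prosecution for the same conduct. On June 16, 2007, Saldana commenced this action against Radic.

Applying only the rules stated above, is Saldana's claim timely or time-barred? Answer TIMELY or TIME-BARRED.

The claim accrued on August 4, 2001, when the wrongful act occurred.
Adding the 5 years base period to August 4, 2001 gives a deadline of August 4, 2006, before any tolling.
The period was tolled for 189 days by the pending related arbitration (October 20, 2003 to April 26, 2004), pushing the deadline to February 9, 2007.
The pending criminal prosecution from August 23, 2006 to March 2, 2007 tolled the period for 191 days, extending the deadline to August 19, 2007.
Although the defendant's absence ran from September 26, 2002 to December 7, 2002, the stated rules do not make that a tolling event, so it is disregarded.
None of the other events listed affects the running of the period under the stated rules.
The June 16, 2007 filing precedes the August 19, 2007 deadline; the claim is timely.

TIMELY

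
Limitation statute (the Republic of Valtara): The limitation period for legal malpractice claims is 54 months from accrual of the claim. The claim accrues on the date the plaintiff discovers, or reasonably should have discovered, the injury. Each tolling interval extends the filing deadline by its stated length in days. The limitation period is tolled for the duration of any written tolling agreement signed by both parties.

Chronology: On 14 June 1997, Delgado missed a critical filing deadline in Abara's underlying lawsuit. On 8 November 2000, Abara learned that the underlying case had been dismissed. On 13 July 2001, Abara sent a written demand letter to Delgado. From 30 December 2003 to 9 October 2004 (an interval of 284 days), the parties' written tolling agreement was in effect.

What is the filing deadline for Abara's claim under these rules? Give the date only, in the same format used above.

16 February 2006

Accrual is tied to discovery, so the period began on 8 November 2000 rather than on 14 June 1997 when the act occurred.
Adding the 54 months base period to 8 November 2000 gives a deadline of 8 May 2005, before any tolling.
The written tolling agreement from 30 December 2003 to 9 October 2004 tolled the period for 284 days, extending the deadline to 16 February 2006.
Nothing else in the chronology tolls or restarts the period.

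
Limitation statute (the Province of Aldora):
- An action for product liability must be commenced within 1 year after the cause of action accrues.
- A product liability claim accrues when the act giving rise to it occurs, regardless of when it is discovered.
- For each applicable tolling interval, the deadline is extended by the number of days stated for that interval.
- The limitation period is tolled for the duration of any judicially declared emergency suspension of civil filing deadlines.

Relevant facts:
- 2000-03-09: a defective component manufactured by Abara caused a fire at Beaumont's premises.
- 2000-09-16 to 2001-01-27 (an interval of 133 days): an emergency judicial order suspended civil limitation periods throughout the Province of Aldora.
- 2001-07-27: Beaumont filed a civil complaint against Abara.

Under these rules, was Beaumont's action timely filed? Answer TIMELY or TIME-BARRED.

The cause of action accrued on 2000-03-09, the date of the act.
1 year from 2000-03-09 is 2001-03-09.
Because the emergency suspension of filing deadlines ran from 2000-09-16 to 2001-01-27, the deadline is extended by 133 days to 2001-07-20.
Filing on 2001-07-27 missed the 2001-07-20 deadline — the action is time-barred.

TIME-BARRED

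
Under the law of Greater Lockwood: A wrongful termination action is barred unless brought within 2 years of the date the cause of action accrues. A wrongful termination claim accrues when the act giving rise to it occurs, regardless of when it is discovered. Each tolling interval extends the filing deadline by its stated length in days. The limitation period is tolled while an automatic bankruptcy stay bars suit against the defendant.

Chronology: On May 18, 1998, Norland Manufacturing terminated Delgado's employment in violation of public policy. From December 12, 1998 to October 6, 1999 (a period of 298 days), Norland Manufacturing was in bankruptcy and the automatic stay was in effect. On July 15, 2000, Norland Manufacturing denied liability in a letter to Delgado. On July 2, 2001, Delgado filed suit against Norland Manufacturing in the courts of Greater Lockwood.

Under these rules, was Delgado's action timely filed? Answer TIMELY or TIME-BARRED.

The cause of action accrued on May 18, 1998, the date of the act.
2 years from May 18, 1998 is May 18, 2000.
Because the automatic bankruptcy stay ran from December 12, 1998 to October 6, 1999, the deadline is extended by 298 days to March 12, 2001.
The other events in the timeline have no effect on the limitation period under the stated rules.
The July 2, 2001 filing falls after the March 12, 2001 deadline; the claim is time-barred.

TIME-BARRED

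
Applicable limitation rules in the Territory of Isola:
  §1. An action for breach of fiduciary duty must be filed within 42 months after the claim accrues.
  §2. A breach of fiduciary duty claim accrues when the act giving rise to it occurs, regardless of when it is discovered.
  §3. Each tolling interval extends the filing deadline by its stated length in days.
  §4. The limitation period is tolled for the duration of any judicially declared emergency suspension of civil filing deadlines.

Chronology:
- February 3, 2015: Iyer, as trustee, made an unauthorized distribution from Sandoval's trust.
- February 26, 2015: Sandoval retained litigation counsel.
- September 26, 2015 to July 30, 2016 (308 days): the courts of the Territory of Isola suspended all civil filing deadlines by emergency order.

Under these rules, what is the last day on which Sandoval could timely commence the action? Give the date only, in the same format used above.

The limitation period began to run on February 3, 2015.
The untolled deadline — 42 months after February 3, 2015 — is August 3, 2018.
Because the emergency suspension of filing deadlines ran from September 26, 2015 to July 30, 2016, the deadline is extended by 308 days to June 7, 2019.
Nothing else in the chronology tolls or restarts the period.

June 7, 2019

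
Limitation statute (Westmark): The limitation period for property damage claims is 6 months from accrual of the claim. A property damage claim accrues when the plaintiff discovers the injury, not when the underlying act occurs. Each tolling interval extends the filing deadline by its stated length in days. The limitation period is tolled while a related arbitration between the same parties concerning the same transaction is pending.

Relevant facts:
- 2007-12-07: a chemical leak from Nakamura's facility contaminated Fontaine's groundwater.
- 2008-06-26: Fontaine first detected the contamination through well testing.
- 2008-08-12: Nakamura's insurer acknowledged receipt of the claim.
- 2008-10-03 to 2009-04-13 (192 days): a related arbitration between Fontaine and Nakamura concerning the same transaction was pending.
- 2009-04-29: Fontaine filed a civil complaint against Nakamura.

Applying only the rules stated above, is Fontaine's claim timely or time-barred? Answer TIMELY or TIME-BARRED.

TIMELY

Accrual is tied to discovery, so the period began on 2008-06-26 rather than on 2007-12-07 when the act occurred.
6 months from 2008-06-26 is 2008-12-26.
The period was tolled for 192 days by the pending related arbitration (2008-10-03 to 2009-04-13), pushing the deadline to 2009-07-06.
None of the other events listed affects the running of the period under the stated rules.
Fontaine filed on 2009-04-29, before the 2009-07-06 deadline, so the action is timely.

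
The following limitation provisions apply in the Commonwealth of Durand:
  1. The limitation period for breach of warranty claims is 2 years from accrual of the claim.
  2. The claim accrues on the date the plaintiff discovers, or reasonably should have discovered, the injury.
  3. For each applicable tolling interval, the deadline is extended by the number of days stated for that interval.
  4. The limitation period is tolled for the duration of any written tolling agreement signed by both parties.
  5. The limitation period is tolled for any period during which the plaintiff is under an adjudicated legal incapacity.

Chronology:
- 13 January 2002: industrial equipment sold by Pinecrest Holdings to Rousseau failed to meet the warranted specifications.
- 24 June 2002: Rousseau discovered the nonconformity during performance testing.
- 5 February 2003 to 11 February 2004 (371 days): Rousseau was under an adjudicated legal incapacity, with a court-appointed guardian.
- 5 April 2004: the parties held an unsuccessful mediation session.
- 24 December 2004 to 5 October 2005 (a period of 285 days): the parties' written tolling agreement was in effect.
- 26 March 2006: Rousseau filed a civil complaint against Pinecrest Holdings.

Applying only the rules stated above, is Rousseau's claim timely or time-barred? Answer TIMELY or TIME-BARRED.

TIMELY

Under the discovery rule, the claim accrued on 24 June 2002, when Rousseau discovered the injury — not on the 13 January 2002 date of the underlying act.
2 years from 24 June 2002 is 24 June 2004.
Because the plaintiff's legal incapacity ran from 5 February 2003 to 11 February 2004, the deadline is extended by 371 days to 30 June 2005.
The period was tolled for 285 days by the written tolling agreement (24 December 2004 to 5 October 2005), pushing the deadline to 11 April 2006.
None of the other events listed affects the running of the period under the stated rules.
Filing on 26 March 2006 beat the 11 April 2006 deadline — the action is timely.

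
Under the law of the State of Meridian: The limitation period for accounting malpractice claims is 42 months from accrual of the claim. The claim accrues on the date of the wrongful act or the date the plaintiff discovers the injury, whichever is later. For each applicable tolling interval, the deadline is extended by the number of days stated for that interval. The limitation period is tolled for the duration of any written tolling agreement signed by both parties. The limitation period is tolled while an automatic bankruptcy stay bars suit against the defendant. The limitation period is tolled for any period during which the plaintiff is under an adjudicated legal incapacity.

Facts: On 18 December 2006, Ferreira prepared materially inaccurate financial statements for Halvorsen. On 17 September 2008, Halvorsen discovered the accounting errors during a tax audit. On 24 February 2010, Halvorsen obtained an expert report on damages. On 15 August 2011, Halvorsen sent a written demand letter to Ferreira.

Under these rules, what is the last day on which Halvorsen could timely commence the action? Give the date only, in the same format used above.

17 March 2012

Because discovery on 17 September 2008 post-dates the 18 December 2006 act, accrual under the later-of rule falls on 17 September 2008.
Adding the 42 months base period to 17 September 2008 gives a deadline of 17 March 2012, before any tolling.
The other events in the timeline have no effect on the limitation period under the stated rules.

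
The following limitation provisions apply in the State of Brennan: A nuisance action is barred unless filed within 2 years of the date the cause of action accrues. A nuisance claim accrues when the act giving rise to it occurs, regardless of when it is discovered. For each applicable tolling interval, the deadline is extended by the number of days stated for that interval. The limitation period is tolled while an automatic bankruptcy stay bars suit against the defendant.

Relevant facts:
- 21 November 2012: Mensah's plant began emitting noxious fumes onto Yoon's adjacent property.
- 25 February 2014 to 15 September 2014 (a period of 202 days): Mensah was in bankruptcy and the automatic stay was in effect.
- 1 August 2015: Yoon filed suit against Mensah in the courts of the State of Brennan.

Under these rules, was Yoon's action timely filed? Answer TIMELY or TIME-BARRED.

The cause of action accrued on 21 November 2012, the date of the act.
2 years from 21 November 2012 is 21 November 2014.
The period was tolled for 202 days by the automatic bankruptcy stay (25 February 2014 to 15 September 2014), pushing the deadline to 11 June 2015.
Yoon filed on 1 August 2015, after the 11 June 2015 deadline, so the action is time-barred.

TIME-BARRED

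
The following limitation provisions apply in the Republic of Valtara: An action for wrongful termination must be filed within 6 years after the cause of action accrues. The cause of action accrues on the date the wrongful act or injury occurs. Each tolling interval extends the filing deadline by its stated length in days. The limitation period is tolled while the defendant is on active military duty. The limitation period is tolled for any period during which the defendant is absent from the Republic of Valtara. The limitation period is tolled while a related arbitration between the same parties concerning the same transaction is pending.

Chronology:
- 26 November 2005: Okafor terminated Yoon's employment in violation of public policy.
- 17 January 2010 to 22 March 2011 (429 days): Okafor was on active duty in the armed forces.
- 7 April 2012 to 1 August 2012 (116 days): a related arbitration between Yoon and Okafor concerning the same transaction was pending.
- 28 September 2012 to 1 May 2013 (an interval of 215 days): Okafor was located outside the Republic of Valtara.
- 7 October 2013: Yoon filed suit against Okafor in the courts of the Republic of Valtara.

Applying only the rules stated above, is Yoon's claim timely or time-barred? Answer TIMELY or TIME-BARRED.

TIMELY

The limitation period began to run on 26 November 2005.
Adding the 6 years base period to 26 November 2005 gives a deadline of 26 November 2011, before any tolling.
The defendant's active military service from 17 January 2010 to 22 March 2011 tolled the period for 429 days, extending the deadline to 28 January 2013.
Because the pending related arbitration ran from 7 April 2012 to 1 August 2012, the deadline is extended by 116 days to 24 May 2013.
Because the defendant's absence from the jurisdiction ran from 28 September 2012 to 1 May 2013, the deadline is extended by 215 days to 25 December 2013.
Yoon filed on 7 October 2013, before the 25 December 2013 deadline, so the action is timely.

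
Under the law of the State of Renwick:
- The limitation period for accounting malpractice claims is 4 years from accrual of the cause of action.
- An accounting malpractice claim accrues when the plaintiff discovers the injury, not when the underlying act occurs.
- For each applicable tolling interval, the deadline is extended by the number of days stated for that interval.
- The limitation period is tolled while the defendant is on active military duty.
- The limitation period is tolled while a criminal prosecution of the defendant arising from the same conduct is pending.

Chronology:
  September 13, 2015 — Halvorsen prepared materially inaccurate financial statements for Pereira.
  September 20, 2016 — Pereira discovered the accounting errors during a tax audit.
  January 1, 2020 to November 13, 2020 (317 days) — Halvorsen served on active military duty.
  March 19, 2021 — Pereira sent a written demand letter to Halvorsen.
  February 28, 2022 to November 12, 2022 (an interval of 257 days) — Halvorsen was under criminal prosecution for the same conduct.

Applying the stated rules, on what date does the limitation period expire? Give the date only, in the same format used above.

Accrual is tied to discovery, so the period began on September 20, 2016 rather than on September 13, 2015 when the act occurred.
4 years from September 20, 2016 is September 20, 2020.
The period was tolled for 317 days by the defendant's active military service (January 1, 2020 to November 13, 2020), pushing the deadline to August 3, 2021.
The pending criminal prosecution starting February 28, 2022 came too late — the period had run on August 3, 2021 — and so does not extend the deadline.
Nothing else in the chronology tolls or restarts the period.

August 3, 2021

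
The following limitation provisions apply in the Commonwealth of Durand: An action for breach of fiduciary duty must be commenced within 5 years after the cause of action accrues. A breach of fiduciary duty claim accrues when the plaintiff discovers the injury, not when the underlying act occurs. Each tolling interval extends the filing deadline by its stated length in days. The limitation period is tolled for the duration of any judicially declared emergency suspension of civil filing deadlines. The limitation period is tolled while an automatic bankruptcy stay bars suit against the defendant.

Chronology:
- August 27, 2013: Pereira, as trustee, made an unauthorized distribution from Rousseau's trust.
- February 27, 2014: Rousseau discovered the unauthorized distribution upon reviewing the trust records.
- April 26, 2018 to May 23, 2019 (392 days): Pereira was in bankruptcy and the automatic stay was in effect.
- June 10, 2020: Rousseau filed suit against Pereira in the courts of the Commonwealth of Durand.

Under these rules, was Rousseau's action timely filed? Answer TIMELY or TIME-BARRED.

TIME-BARRED

The claim did not accrue until Rousseau discovered the injury on February 27, 2014; the August 27, 2013 act date does not start the clock under the stated rule.
The untolled deadline — 5 years after February 27, 2014 — is February 27, 2019.
The period was tolled for 392 days by the automatic bankruptcy stay (April 26, 2018 to May 23, 2019), pushing the deadline to March 25, 2020.
Rousseau filed on June 10, 2020, after the March 25, 2020 deadline, so the action is time-barred.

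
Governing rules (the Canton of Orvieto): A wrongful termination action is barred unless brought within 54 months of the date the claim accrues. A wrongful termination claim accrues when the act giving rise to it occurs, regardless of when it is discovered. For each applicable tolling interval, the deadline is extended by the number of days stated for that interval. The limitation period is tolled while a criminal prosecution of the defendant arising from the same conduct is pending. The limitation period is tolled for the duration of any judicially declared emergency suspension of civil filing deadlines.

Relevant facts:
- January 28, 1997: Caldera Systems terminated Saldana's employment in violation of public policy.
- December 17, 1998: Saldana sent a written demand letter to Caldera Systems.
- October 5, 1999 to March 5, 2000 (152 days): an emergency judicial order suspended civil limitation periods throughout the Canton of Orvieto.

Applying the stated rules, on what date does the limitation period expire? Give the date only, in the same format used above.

December 27, 2001

The limitation period began to run on January 28, 1997.
The untolled deadline — 54 months after January 28, 1997 — is July 28, 2001.
The period was tolled for 152 days by the emergency suspension of filing deadlines (October 5, 1999 to March 5, 2000), pushing the deadline to December 27, 2001.
The other events in the timeline have no effect on the limitation period under the stated rules.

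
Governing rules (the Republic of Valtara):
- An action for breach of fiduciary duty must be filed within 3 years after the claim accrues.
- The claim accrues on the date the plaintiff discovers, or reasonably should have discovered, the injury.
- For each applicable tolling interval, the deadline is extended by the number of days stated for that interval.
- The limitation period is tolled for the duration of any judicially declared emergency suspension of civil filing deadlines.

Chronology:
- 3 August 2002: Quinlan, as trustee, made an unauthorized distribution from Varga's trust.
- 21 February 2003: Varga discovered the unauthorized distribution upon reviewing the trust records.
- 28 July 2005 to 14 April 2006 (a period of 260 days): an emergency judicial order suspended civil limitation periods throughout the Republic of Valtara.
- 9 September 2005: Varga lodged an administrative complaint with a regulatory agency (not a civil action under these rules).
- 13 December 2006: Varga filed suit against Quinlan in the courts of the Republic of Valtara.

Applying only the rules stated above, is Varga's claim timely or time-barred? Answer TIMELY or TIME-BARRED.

TIME-BARRED

The claim did not accrue until Varga discovered the injury on 21 February 2003; the 3 August 2002 act date does not start the clock under the stated rule.
The untolled deadline — 3 years after 21 February 2003 — is 21 February 2006.
The emergency suspension of filing deadlines from 28 July 2005 to 14 April 2006 tolled the period for 260 days, extending the deadline to 8 November 2006.
Nothing else in the chronology tolls or restarts the period.
Filing on 13 December 2006 missed the 8 November 2006 deadline — the action is time-barred.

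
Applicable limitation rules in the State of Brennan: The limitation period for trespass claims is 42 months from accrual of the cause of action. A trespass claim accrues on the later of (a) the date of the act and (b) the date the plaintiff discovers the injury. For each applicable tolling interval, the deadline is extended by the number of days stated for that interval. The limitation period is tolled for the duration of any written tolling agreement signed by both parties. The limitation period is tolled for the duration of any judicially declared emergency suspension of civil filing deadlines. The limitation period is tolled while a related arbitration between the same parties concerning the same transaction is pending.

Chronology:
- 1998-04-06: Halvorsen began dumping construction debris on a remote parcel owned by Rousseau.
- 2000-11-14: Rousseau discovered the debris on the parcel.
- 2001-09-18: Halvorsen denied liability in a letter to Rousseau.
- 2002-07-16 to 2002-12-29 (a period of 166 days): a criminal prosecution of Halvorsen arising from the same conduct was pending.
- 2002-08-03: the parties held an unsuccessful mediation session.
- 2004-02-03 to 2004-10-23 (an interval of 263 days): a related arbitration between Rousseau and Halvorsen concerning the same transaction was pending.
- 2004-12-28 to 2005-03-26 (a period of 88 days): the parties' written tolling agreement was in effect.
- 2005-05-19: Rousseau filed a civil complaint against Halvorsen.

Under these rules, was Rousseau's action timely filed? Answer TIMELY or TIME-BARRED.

Because discovery on 2000-11-14 post-dates the 1998-04-06 act, accrual under the later-of rule falls on 2000-11-14.
Adding the 42 months base period to 2000-11-14 gives a deadline of 2004-05-14, before any tolling.
The pending related arbitration from 2004-02-03 to 2004-10-23 tolled the period for 263 days, extending the deadline to 2005-02-01.
The written tolling agreement from 2004-12-28 to 2005-03-26 tolled the period for 88 days, extending the deadline to 2005-04-30.
No stated provision tolls the period for a criminal prosecution, so the interval from 2002-07-16 to 2002-12-29 has no effect on the deadline.
The other events in the timeline have no effect on the limitation period under the stated rules.
The 2005-05-19 filing falls after the 2005-04-30 deadline; the claim is time-barred.

TIME-BARRED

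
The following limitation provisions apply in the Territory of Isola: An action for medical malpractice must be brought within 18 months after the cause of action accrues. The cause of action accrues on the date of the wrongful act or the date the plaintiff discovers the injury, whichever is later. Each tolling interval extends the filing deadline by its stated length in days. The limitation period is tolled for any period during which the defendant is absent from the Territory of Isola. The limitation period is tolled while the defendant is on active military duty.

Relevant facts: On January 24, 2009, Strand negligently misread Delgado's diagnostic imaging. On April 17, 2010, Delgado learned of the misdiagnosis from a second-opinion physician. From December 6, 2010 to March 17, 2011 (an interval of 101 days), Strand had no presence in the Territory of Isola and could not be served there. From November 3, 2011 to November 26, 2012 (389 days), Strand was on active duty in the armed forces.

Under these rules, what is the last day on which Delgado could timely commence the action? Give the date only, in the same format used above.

February 18, 2013

Because discovery on April 17, 2010 post-dates the January 24, 2009 act, accrual under the later-of rule falls on April 17, 2010.
The untolled deadline — 18 months after April 17, 2010 — is October 17, 2011.
The defendant's absence from the jurisdiction from December 6, 2010 to March 17, 2011 tolled the period for 101 days, extending the deadline to January 26, 2012.
The defendant's active military service from November 3, 2011 to November 26, 2012 tolled the period for 389 days, extending the deadline to February 18, 2013.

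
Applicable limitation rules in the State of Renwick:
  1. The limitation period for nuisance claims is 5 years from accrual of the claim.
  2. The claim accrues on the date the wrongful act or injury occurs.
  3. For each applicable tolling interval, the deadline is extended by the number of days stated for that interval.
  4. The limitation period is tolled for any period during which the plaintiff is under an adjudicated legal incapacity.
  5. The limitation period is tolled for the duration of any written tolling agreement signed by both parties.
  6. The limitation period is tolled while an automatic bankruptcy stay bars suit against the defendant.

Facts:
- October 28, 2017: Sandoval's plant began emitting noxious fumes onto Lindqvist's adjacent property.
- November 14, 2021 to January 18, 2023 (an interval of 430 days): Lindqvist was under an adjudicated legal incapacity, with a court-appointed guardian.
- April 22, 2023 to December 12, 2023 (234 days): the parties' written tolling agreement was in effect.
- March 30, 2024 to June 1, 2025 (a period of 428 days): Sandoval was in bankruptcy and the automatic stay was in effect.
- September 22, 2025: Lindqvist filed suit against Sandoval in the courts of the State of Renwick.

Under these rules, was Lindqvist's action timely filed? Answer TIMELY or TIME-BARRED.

The claim accrued on October 28, 2017, when the wrongful act occurred.
Adding the 5 years base period to October 28, 2017 gives a deadline of October 28, 2022, before any tolling.
The plaintiff's legal incapacity from November 14, 2021 to January 18, 2023 tolled the period for 430 days, extending the deadline to January 1, 2024.
The period was tolled for 234 days by the written tolling agreement (April 22, 2023 to December 12, 2023), pushing the deadline to August 22, 2024.
Because the automatic bankruptcy stay ran from March 30, 2024 to June 1, 2025, the deadline is extended by 428 days to October 24, 2025.
The September 22, 2025 filing precedes the October 24, 2025 deadline; the claim is timely.

TIMELY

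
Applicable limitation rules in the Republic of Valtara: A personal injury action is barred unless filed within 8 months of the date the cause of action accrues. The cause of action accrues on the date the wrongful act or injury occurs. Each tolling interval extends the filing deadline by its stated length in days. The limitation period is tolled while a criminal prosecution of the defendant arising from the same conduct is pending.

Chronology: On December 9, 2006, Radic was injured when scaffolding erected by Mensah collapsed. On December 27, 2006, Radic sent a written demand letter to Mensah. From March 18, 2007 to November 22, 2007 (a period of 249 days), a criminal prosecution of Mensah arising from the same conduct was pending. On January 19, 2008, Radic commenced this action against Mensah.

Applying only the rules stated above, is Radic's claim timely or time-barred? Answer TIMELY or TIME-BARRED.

TIMELY

The claim accrued on December 9, 2006, when the wrongful act occurred.
Adding the 8 months base period to December 9, 2006 gives a deadline of August 9, 2007, before any tolling.
Because the pending criminal prosecution ran from March 18, 2007 to November 22, 2007, the deadline is extended by 249 days to April 14, 2008.
None of the other events listed affects the running of the period under the stated rules.
Radic filed on January 19, 2008, before the April 14, 2008 deadline, so the action is timely.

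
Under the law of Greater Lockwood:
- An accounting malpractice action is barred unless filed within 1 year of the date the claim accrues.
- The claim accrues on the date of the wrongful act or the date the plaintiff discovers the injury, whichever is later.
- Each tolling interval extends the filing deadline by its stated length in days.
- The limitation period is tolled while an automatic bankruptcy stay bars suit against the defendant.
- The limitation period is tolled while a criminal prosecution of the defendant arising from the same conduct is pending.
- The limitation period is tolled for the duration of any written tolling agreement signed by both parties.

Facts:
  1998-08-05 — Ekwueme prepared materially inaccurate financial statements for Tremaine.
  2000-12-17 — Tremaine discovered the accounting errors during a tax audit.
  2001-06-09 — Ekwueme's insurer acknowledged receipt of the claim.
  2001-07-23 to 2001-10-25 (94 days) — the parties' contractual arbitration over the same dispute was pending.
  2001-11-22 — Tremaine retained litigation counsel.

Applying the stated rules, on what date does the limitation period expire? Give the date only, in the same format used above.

Taking the later of the act (1998-08-05) and discovery (2000-12-17), the claim accrued on 2000-12-17.
Adding the 1 year base period to 2000-12-17 gives a deadline of 2001-12-17, before any tolling.
The pending related arbitration from 2001-07-23 to 2001-10-25 does not toll the period, because no stated rule makes a pending arbitration a tolling event.
None of the other events listed affects the running of the period under the stated rules.

2001-12-17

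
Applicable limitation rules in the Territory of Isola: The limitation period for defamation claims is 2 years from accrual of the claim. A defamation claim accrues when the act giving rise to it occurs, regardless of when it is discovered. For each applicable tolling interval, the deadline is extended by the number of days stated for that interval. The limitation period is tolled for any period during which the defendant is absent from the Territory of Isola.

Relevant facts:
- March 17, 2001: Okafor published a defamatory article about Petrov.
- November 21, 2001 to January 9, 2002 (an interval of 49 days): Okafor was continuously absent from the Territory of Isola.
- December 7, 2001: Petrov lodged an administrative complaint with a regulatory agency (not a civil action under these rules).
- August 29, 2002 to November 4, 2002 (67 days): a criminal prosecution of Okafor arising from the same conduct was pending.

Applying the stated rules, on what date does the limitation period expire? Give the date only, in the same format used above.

The claim accrued on March 17, 2001, the date of the act.
2 years from March 17, 2001 is March 17, 2003.
Because the defendant's absence from the jurisdiction ran from November 21, 2001 to January 9, 2002, the deadline is extended by 49 days to May 5, 2003.
No stated provision tolls the period for a criminal prosecution, so the interval from August 29, 2002 to November 4, 2002 has no effect on the deadline.
None of the other events listed affects the running of the period under the stated rules.

May 5, 2003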